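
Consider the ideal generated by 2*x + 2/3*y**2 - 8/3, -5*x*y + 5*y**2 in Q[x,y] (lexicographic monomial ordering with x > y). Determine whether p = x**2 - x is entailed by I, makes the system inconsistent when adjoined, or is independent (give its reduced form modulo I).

First compute the reduced Gröbner basis of I by Buchberger's algorithm.
f_1 = 2*x + 2/3*y**2 - 8/3, LT = x.
f_2 = -5*x*y + 5*y**2, LT = x*y.

S(f_1,f_2): lcm = x*y. S = 1/3*y**3 + y**2 - 4/3*y.
  leading term y**3: no divisor's leading term divides it; move 1/3*y**3 to the remainder.
  leading term y**2: no divisor's leading term divides it; move y**2 to the remainder.
  leading term y: no divisor's leading term divides it; move -4/3*y to the remainder.
  remainder 1/3*y**3 + y**2 - 4/3*y ≠ 0; add h_3 = 1/3*y**3 + y**2 - 4/3*y to the basis.

S(f_1,h_3): leading monomials are coprime, so the S-polynomial reduces to 0 (Buchberger's first criterion).
S(f_2,h_3): lcm = x*y**3. S = -3*x*y**2 + 4*x*y - y**4.
  leading term x*y**2: subtract (-3/2*y**2)·f_1 from -3*x*y**2 + 4*x*y - y**4 → 4*x*y - 4*y**2
  leading term x*y: subtract (2*y)·f_1 from 4*x*y - 4*y**2 → -4/3*y**3 - 4*y**2 + 16/3*y
  leading term y**3: subtract (-4)·h_3 from -4/3*y**3 - 4*y**2 + 16/3*y → 0
  remainder 0.

Every S-polynomial of the final basis reduces to 0, so we have a Gröbner basis.
Inter-reduce: drop elements whose leading term is divisible by another's, tail-reduce, and make monic.
Reduced Gröbner basis: {x + 1/3*y**2 - 4/3, y**3 + 3*y**2 - 4*y}.
Label its elements g_1 = x + 1/3*y**2 - 4/3, g_2 = y**3 + 3*y**2 - 4*y.

Reduce p = x**2 - x modulo G:
  leading term x**2: subtract (x)·g_1 from x**2 - x → -1/3*x*y**2 + 1/3*x
  leading term x*y**2: subtract (-1/3*y**2)·g_1 from -1/3*x*y**2 + 1/3*x → 1/3*x + 1/9*y**4 - 4/9*y**2
  leading term x: subtract (1/3)·g_1 from 1/3*x + 1/9*y**4 - 4/9*y**2 → 1/9*y**4 - 5/9*y**2 + 4/9
  leading term y**4: subtract (1/9*y)·g_2 from 1/9*y**4 - 5/9*y**2 + 4/9 → -1/3*y**3 - 1/9*y**2 + 4/9
  leading term y**3: subtract (-1/3)·g_2 from -1/3*y**3 - 1/9*y**2 + 4/9 → 8/9*y**2 - 4/3*y + 4/9
  leading term y**2: no divisor's leading term divides it; move 8/9*y**2 to the remainder.
  leading term y: no divisor's leading term divides it; move -4/3*y to the remainder.
  leading term 1: no divisor's leading term divides it; move 4/9 to the remainder.
  normal form = 8/9*y**2 - 4/3*y + 4/9.
The normal form is nonzero, so p ∉ I. Since p minus its normal form lies in I, I + (p) = I + (r) where r = 8/9*y**2 - 4/3*y + 4/9; decide whether this ideal is the whole ring.
Run Buchberger on G together with r (pairs among the g_i already reduce to 0 since G is a Gröbner basis):
g_1 = x + 1/3*y**2 - 4/3, LT = x.
g_2 = y**3 + 3*y**2 - 4*y, LT = y**3.
r = 8/9*y**2 - 4/3*y + 4/9, LT = y**2.

S(g_1,g_2): leading monomials are coprime, so the S-polynomial reduces to 0 (Buchberger's first criterion).
S(g_1,r): leading monomials are coprime, so the S-polynomial reduces to 0 (Buchberger's first criterion).
S(g_2,r): lcm = y**3. S = 9/2*y**2 - 9/2*y.
  leading term y**2: subtract (81/16)·r from 9/2*y**2 - 9/2*y → 9/4*y - 9/4
  leading term y: no divisor's leading term divides it; move 9/4*y to the remainder.
  leading term 1: no divisor's leading term divides it; move -9/4 to the remainder.
  remainder 9/4*y - 9/4 ≠ 0; add m_4 = 9/4*y - 9/4 to the basis.

S(g_1,m_4): leading monomials are coprime, so the S-polynomial reduces to 0 (Buchberger's first criterion).
S(g_2,m_4): lcm = y**3. S = 4*y**2 - 4*y.
  leading term y**2: subtract (9/2)·r from 4*y**2 - 4*y → 2*y - 2
  leading term y: subtract (8/9)·m_4 from 2*y - 2 → 0
  remainder 0.

S(r,m_4): lcm = y**2. S = -1/2*y + 1/2.
  leading term y: subtract (-2/9)·m_4 from -1/2*y + 1/2 → 0
  remainder 0.

Every S-polynomial of the final basis reduces to 0, so we have a Gröbner basis.
Inter-reduce: drop elements whose leading term is divisible by another's, tail-reduce, and make monic.
Reduced Gröbner basis: {x - 1, y - 1}.
The reduced Gröbner basis of I + (p) is {x - 1, y - 1} ≠ {1}, a proper ideal, so the enlarged system stays consistent: p is independent of I, with normal form 8/9*y**2 - 4/3*y + 4/9.

Ideal membership is decidable via reduction modulo a Gröbner basis.

x**2 - x is independent of I; its normal form modulo I is 8/9*y**2 - 4/3*y + 4/9.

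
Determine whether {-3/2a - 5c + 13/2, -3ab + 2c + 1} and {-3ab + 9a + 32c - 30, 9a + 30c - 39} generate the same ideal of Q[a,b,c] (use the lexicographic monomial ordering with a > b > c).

No, the ideals differ.

Two ideals are equal iff their reduced Gröbner bases coincide (the reduced basis is unique for a fixed ordering).
Buchberger on the first generating set:
f_1 = -3/2a - 5c + 13/2, LT = a.
f_2 = -3ab + 2c + 1, LT = ab.

S(f_1,f_2): lcm = ab. S = 10/3bc - 13/3b + 2/3c + 1/3.
  leading term bc: no divisor's leading term divides it; move 10/3bc to the remainder.
  leading term b: no divisor's leading term divides it; move -13/3b to the remainder.
  leading term c: no divisor's leading term divides it; move 2/3c to the remainder.
  leading term 1: no divisor's leading term divides it; move 1/3 to the remainder.
  remainder 10/3bc - 13/3b + 2/3c + 1/3 ≠ 0; add g_3 = 10/3bc - 13/3b + 2/3c + 1/3 to the basis.

S(f_1,g_3): leading monomials are coprime, so the S-polynomial reduces to 0 (Buchberger's first criterion).
S(f_2,g_3): lcm = abc. S = 13/10ab - 1/5ac - 1/10a - 2/3c^2 - 1/3c.
  leading term ab: subtract (-13/15b)·f_1 from 13/10ab - 1/5ac - 1/10a - 2/3c^2 - 1/3c → -1/5ac - 1/10a - 13/3bc + 169/30b - 2/3c^2 - 1/3c
  leading term ac: subtract (2/15c)·f_1 from -1/5ac - 1/10a - 13/3bc + 169/30b - 2/3c^2 - 1/3c → -1/10a - 13/3bc + 169/30b - 6/5c
  leading term a: subtract (1/15)·f_1 from -1/10a - 13/3bc + 169/30b - 6/5c → -13/3bc + 169/30b - 13/15c - 13/30
  leading term bc: subtract (-13/10)·g_3 from -13/3bc + 169/30b - 13/15c - 13/30 → 0
  remainder 0.

Every S-polynomial of the final basis reduces to 0, so we have a Gröbner basis.
Inter-reduce: drop elements whose leading term is divisible by another's, tail-reduce, and make monic.
Reduced Gröbner basis: {a + 10/3c - 13/3, bc - 13/10b + 1/5c + 1/10}.

Buchberger on the second generating set:
h_1 = -3ab + 9a + 32c - 30, LT = ab.
h_2 = 9a + 30c - 39, LT = a.

S(h_1,h_2): lcm = ab. S = -3a - 10/3bc + 13/3b - 32/3c + 10.
  leading term a: subtract (-1/3)·h_2 from -3a - 10/3bc + 13/3b - 32/3c + 10 → -10/3bc + 13/3b - 2/3c - 3
  leading term bc: no divisor's leading term divides it; move -10/3bc to the remainder.
  leading term b: no divisor's leading term divides it; move 13/3b to the remainder.
  leading term c: no divisor's leading term divides it; move -2/3c to the remainder.
  leading term 1: no divisor's leading term divides it; move -3 to the remainder.
  remainder -10/3bc + 13/3b - 2/3c - 3 ≠ 0; add k_3 = -10/3bc + 13/3b - 2/3c - 3 to the basis.

S(h_1,k_3): lcm = abc. S = 13/10ab - 16/5ac - 9/10a - 32/3c^2 + 10c.
  leading term ab: subtract (-13/30)·h_1 from 13/10ab - 16/5ac - 9/10a - 32/3c^2 + 10c → -16/5ac + 3a - 32/3c^2 + 358/15c - 13
  leading term ac: subtract (-16/45c)·h_2 from -16/5ac + 3a - 32/3c^2 + 358/15c - 13 → 3a + 10c - 13
  leading term a: subtract (1/3)·h_2 from 3a + 10c - 13 → 0
  remainder 0.

S(h_2,k_3): leading monomials are coprime, so the S-polynomial reduces to 0 (Buchberger's first criterion).
Every S-polynomial of the final basis reduces to 0, so we have a Gröbner basis.
Inter-reduce: drop elements whose leading term is divisible by another's, tail-reduce, and make monic.
Reduced Gröbner basis: {a + 10/3c - 13/3, bc - 13/10b + 1/5c + 9/10}.

These differ, so the ideals are not equal.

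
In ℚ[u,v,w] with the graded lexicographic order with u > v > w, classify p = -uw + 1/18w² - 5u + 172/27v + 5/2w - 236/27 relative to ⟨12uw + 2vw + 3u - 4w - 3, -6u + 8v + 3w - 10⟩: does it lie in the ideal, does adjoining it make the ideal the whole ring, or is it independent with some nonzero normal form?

First compute the reduced Gröbner basis of I by Buchberger's algorithm.
f_1 = 12uw + 2vw + 3u - 4w - 3, LT = uw.
f_2 = -6u + 8v + 3w - 10, LT = u.

S(f_1,f_2): lcm = uw. S = 3/2vw + ½w² + ¼u - 2w - ¼.
  reduce S modulo (f_1, f_2):
  remainder 3/2vw + ½w² + ⅓v - 15/8w - ⅔ ≠ 0; add h_3 = 3/2vw + ½w² + ⅓v - 15/8w - ⅔ to the basis.

The other S-polynomials (S(f_1,h_3), S(f_2,h_3)) all reduce to 0 modulo the current basis, so we have a Gröbner basis.
Inter-reduce: drop elements whose leading term is divisible by another's, tail-reduce, and make monic.
Reduced Gröbner basis: {vw + ⅓w² + 2/9v - 5/4w - 4/9, u - 4/3v - ½w + 5/3}.
Label its elements g_1 = vw + ⅓w² + 2/9v - 5/4w - 4/9, g_2 = u - 4/3v - ½w + 5/3.

Reduce p = -uw + 1/18w² - 5u + 172/27v + 5/2w - 236/27 modulo G:
  leading term uw: subtract (-w)·g_2 from -uw + 1/18w² - 5u + 172/27v + 5/2w - 236/27 → -4/3vw - 4/9w² - 5u + 172/27v + 25/6w - 236/27
  leading term vw: subtract (-4/3)·g_1 from -4/3vw - 4/9w² - 5u + 172/27v + 25/6w - 236/27 → -5u + 20/3v + 5/2w - 28/3
  leading term u: subtract (-5)·g_2 from -5u + 20/3v + 5/2w - 28/3 → -1
  leading term 1: no divisor's leading term divides it; move -1 to the remainder.
  normal form = -1.
The normal form is nonzero, so p ∉ I. Since p minus its normal form lies in I, I + (p) = I + (r) where r = -1; decide whether this ideal is the whole ring.
Here r = -1 is a nonzero constant, hence a unit: 1 ∈ I + (p), the Gröbner basis of I + (p) is {1}, and the enlarged system has no common solution — adjoining p is inconsistent.

Adjoining -uw + 1/18w² - 5u + 172/27v + 5/2w - 236/27 makes the ideal the whole ring: the system is inconsistent.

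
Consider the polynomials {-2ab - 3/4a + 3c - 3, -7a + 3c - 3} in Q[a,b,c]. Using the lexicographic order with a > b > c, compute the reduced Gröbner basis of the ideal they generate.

G = {a - 3/7c + 3/7, bc - b - 25/8c + 25/8}

f_1 = -2ab - 3/4a + 3c - 3, LT = ab.
f_2 = -7a + 3c - 3, LT = a.

S(f_1,f_2): lcm = ab. S = 3/8a + 3/7bc - 3/7b - 3/2c + 3/2.
  leading term a: subtract (-3/56)·f_2 from 3/8a + 3/7bc - 3/7b - 3/2c + 3/2 → 3/7bc - 3/7b - 75/56c + 75/56
  leading term bc: no divisor's leading term divides it; move 3/7bc to the remainder.
  leading term b: no divisor's leading term divides it; move -3/7b to the remainder.
  leading term c: no divisor's leading term divides it; move -75/56c to the remainder.
  leading term 1: no divisor's leading term divides it; move 75/56 to the remainder.
  remainder 3/7bc - 3/7b - 75/56c + 75/56 ≠ 0; add g_3 = 3/7bc - 3/7b - 75/56c + 75/56 to the basis.

The other S-polynomials (S(f_1,g_3), S(f_2,g_3)) all reduce to 0 modulo the current basis, so we have a Gröbner basis.
Inter-reduce: drop elements whose leading term is divisible by another's, tail-reduce, and make monic.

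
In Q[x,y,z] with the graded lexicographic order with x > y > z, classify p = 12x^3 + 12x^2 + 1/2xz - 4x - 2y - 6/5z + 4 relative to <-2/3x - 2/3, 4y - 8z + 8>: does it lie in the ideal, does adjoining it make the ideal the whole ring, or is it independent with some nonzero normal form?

First compute the reduced Gröbner basis of I by Buchberger's algorithm.
f_1 = -2/3x - 2/3, LT = x.
f_2 = 4y - 8z + 8, LT = y.

The S-polynomials (S(f_1,f_2)) all reduce to 0 modulo the current basis, so we have a Gröbner basis.
Inter-reduce: drop elements whose leading term is divisible by another's, tail-reduce, and make monic.
Reduced Gröbner basis: {x + 1, y - 2z + 2}.
Label its elements g_1 = x + 1, g_2 = y - 2z + 2.

Reduce p = 12x^3 + 12x^2 + 1/2xz - 4x - 2y - 6/5z + 4 modulo G:
  leading term x^3: subtract (12x^2)·g_1 from 12x^3 + 12x^2 + 1/2xz - 4x - 2y - 6/5z + 4 → 1/2xz - 4x - 2y - 6/5z + 4
  leading term xz: subtract (1/2z)·g_1 from 1/2xz - 4x - 2y - 6/5z + 4 → -4x - 2y - 17/10z + 4
  leading term x: subtract (-4)·g_1 from -4x - 2y - 17/10z + 4 → -2y - 17/10z + 8
  leading term y: subtract (-2)·g_2 from -2y - 17/10z + 8 → -57/10z + 12
  leading term z: no divisor's leading term divides it; move -57/10z to the remainder.
  leading term 1: no divisor's leading term divides it; move 12 to the remainder.
  normal form = -57/10z + 12.
The normal form is nonzero, so p ∉ I. Since p minus its normal form lies in I, I + (p) = I + (r) where r = -57/10z + 12; decide whether this ideal is the whole ring.
Run Buchberger on G together with r (pairs among the g_i already reduce to 0 since G is a Gröbner basis):
g_1 = x + 1, LT = x.
g_2 = y - 2z + 2, LT = y.
r = -57/10z + 12, LT = z.

The S-polynomials (S(g_1,g_2), S(g_1,r), S(g_2,r)) all reduce to 0 modulo the current basis, so we have a Gröbner basis.
Inter-reduce: drop elements whose leading term is divisible by another's, tail-reduce, and make monic.
Reduced Gröbner basis: {x + 1, y - 42/19, z - 40/19}.
The reduced Gröbner basis of I + (p) is {x + 1, y - 42/19, z - 40/19} ≠ {1}, a proper ideal, so the enlarged system stays consistent: p is independent of I, with normal form -57/10z + 12.

12x^3 + 12x^2 + 1/2xz - 4x - 2y - 6/5z + 4 is independent of I; its normal form modulo I is -57/10z + 12.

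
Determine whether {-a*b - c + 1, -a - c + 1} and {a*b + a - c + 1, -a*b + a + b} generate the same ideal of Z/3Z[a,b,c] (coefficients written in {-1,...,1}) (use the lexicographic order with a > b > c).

Since reduced Gröbner bases are canonical representatives of ideals under a given ordering, it suffices to compute and compare them.
Buchberger on the first generating set:
f_1 = -a*b - c + 1, LT = a*b.
f_2 = -a - c + 1, LT = a.

S(f_1,f_2): lcm = a*b. S = -b*c + b + c - 1.
  leading term b*c: no divisor's leading term divides it; move -b*c to the remainder.
  leading term b: no divisor's leading term divides it; move b to the remainder.
  leading term c: no divisor's leading term divides it; move c to the remainder.
  leading term 1: no divisor's leading term divides it; move -1 to the remainder.
  remainder -b*c + b + c - 1 ≠ 0; add g_3 = -b*c + b + c - 1 to the basis.

S(f_1,g_3): lcm = a*b*c. S = a*b + a*c - a + c**2 - c.
  leading term a*b: subtract (-1)·f_1 from a*b + a*c - a + c**2 - c → a*c - a + c**2 + c + 1
  leading term a*c: subtract (-c)·f_2 from a*c - a + c**2 + c + 1 → -a - c + 1
  leading term a: subtract (1)·f_2 from -a - c + 1 → 0
  remainder 0.

S(f_2,g_3): leading monomials are coprime, so the S-polynomial reduces to 0 (Buchberger's first criterion).
Every S-polynomial of the final basis reduces to 0, so we have a Gröbner basis.
Inter-reduce: drop elements whose leading term is divisible by another's, tail-reduce, and make monic.
Reduced Gröbner basis: {a + c - 1, b*c - b - c + 1}.

Buchberger on the second generating set:
h_1 = a*b + a - c + 1, LT = a*b.
h_2 = -a*b + a + b, LT = a*b.

S(h_1,h_2): lcm = a*b. S = -a + b - c + 1.
  leading term a: no divisor's leading term divides it; move -a to the remainder.
  leading term b: no divisor's leading term divides it; move b to the remainder.
  leading term c: no divisor's leading term divides it; move -c to the remainder.
  leading term 1: no divisor's leading term divides it; move 1 to the remainder.
  remainder -a + b - c + 1 ≠ 0; add k_3 = -a + b - c + 1 to the basis.

S(h_1,k_3): lcm = a*b. S = a + b**2 - b*c + b - c + 1.
  leading term a: subtract (-1)·k_3 from a + b**2 - b*c + b - c + 1 → b**2 - b*c - b + c - 1
  leading term b**2: no divisor's leading term divides it; move b**2 to the remainder.
  leading term b*c: no divisor's leading term divides it; move -b*c to the remainder.
  leading term b: no divisor's leading term divides it; move -b to the remainder.
  leading term c: no divisor's leading term divides it; move c to the remainder.
  leading term 1: no divisor's leading term divides it; move -1 to the remainder.
  remainder b**2 - b*c - b + c - 1 ≠ 0; add k_4 = b**2 - b*c - b + c - 1 to the basis.

S(h_2,k_3): lcm = a*b. S = -a + b**2 - b*c.
  leading term a: subtract (1)·k_3 from -a + b**2 - b*c → b**2 - b*c - b + c - 1
  leading term b**2: subtract (1)·k_4 from b**2 - b*c - b + c - 1 → 0
  remainder 0.

S(h_1,k_4): lcm = a*b**2. S = a*b*c - a*b - a*c + a - b*c + b.
  leading term a*b*c: subtract (c)·h_1 from a*b*c - a*b - a*c + a - b*c + b → -a*b + a*c + a - b*c + b + c**2 - c
  leading term a*b: subtract (-1)·h_1 from -a*b + a*c + a - b*c + b + c**2 - c → a*c - a - b*c + b + c**2 + c + 1
  leading term a*c: subtract (-c)·k_3 from a*c - a - b*c + b + c**2 + c + 1 → -a + b - c + 1
  leading term a: subtract (1)·k_3 from -a + b - c + 1 → 0
  remainder 0.

S(h_2,k_4): lcm = a*b**2. S = a*b*c - a*c + a - b**2.
  leading term a*b*c: subtract (c)·h_1 from a*b*c - a*c + a - b**2 → a*c + a - b**2 + c**2 - c
  leading term a*c: subtract (-c)·k_3 from a*c + a - b**2 + c**2 - c → a - b**2 + b*c
  leading term a: subtract (-1)·k_3 from a - b**2 + b*c → -b**2 + b*c + b - c + 1
  leading term b**2: subtract (-1)·k_4 from -b**2 + b*c + b - c + 1 → 0
  remainder 0.

S(k_3,k_4): leading monomials are coprime, so the S-polynomial reduces to 0 (Buchberger's first criterion).
Every S-polynomial of the final basis reduces to 0, so we have a Gröbner basis.
Inter-reduce: drop elements whose leading term is divisible by another's, tail-reduce, and make monic.
Reduced Gröbner basis: {a - b + c - 1, b**2 - b*c - b + c - 1}.

Since the reduced bases disagree, the two ideals are not the same.

No, the ideals differ.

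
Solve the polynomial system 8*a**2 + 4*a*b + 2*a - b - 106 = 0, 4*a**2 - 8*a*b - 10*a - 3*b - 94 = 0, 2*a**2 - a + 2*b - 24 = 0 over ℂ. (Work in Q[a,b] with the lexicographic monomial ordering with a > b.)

Compute a lex Gröbner basis by Buchberger's algorithm.
f_1 = 8*a**2 + 4*a*b + 2*a - b - 106, LT = a**2.
f_2 = 4*a**2 - 8*a*b - 10*a - 3*b - 94, LT = a**2.
f_3 = 2*a**2 - a + 2*b - 24, LT = a**2.

S(f_1,f_2): lcm = a**2. S = 5/2*a*b + 11/4*a + 5/8*b + 41/4.
  leading term a*b: no divisor's leading term divides it; move 5/2*a*b to the remainder.
  leading term a: no divisor's leading term divides it; move 11/4*a to the remainder.
  leading term b: no divisor's leading term divides it; move 5/8*b to the remainder.
  leading term 1: no divisor's leading term divides it; move 41/4 to the remainder.
  remainder 5/2*a*b + 11/4*a + 5/8*b + 41/4 ≠ 0; add h_4 = 5/2*a*b + 11/4*a + 5/8*b + 41/4 to the basis.

S(f_1,f_3): lcm = a**2. S = 1/2*a*b + 3/4*a - 9/8*b - 5/4.
  leading term a*b: subtract (1/5)·h_4 from 1/2*a*b + 3/4*a - 9/8*b - 5/4 → 1/5*a - 5/4*b - 33/10
  leading term a: no divisor's leading term divides it; move 1/5*a to the remainder.
  leading term b: no divisor's leading term divides it; move -5/4*b to the remainder.
  leading term 1: no divisor's leading term divides it; move -33/10 to the remainder.
  remainder 1/5*a - 5/4*b - 33/10 ≠ 0; add h_5 = 1/5*a - 5/4*b - 33/10 to the basis.

S(f_1,h_4): lcm = a**2*b. S = -11/10*a**2 + 1/2*a*b**2 - 41/10*a - 1/8*b**2 - 53/4*b.
  leading term a**2: subtract (-11/80)·f_1 from -11/10*a**2 + 1/2*a*b**2 - 41/10*a - 1/8*b**2 - 53/4*b → 1/2*a*b**2 + 11/20*a*b - 153/40*a - 1/8*b**2 - 1071/80*b - 583/40
  leading term a*b**2: subtract (1/5*b)·h_4 from 1/2*a*b**2 + 11/20*a*b - 153/40*a - 1/8*b**2 - 1071/80*b - 583/40 → -153/40*a - 1/4*b**2 - 247/16*b - 583/40
  leading term a: subtract (-153/8)·h_5 from -153/40*a - 1/4*b**2 - 247/16*b - 583/40 → -1/4*b**2 - 1259/32*b - 1243/16
  leading term b**2: no divisor's leading term divides it; move -1/4*b**2 to the remainder.
  leading term b: no divisor's leading term divides it; move -1259/32*b to the remainder.
  leading term 1: no divisor's leading term divides it; move -1243/16 to the remainder.
  remainder -1/4*b**2 - 1259/32*b - 1243/16 ≠ 0; add h_6 = -1/4*b**2 - 1259/32*b - 1243/16 to the basis.

S(f_3,h_4): lcm = a**2*b. S = -11/10*a**2 - 3/4*a*b - 41/10*a + b**2 - 12*b.
  leading term a**2: subtract (-11/80)·f_1 from -11/10*a**2 - 3/4*a*b - 41/10*a + b**2 - 12*b → -1/5*a*b - 153/40*a + b**2 - 971/80*b - 583/40
  leading term a*b: subtract (-2/25)·h_4 from -1/5*a*b - 153/40*a + b**2 - 971/80*b - 583/40 → -721/200*a + b**2 - 967/80*b - 2751/200
  leading term a: subtract (-721/40)·h_5 from -721/200*a + b**2 - 967/80*b - 2751/200 → b**2 - 5539/160*b - 5859/80
  leading term b**2: subtract (-4)·h_6 from b**2 - 5539/160*b - 5859/80 → -30719/160*b - 30719/80
  leading term b: no divisor's leading term divides it; move -30719/160*b to the remainder.
  leading term 1: no divisor's leading term divides it; move -30719/80 to the remainder.
  remainder -30719/160*b - 30719/80 ≠ 0; add h_7 = -30719/160*b - 30719/80 to the basis.

The other S-polynomials (S(f_2,f_3), S(f_2,h_4), S(f_1,h_5), S(f_2,h_5), S(f_3,h_5), S(h_4,h_5), S(f_1,h_6), S(f_2,h_6), S(f_3,h_6), S(h_4,h_6), S(h_5,h_6), S(f_1,h_7), S(f_2,h_7), S(f_3,h_7), S(h_4,h_7), S(h_5,h_7), S(h_6,h_7)) all reduce to 0 modulo the current basis, so we have a Gröbner basis.
Inter-reduce: drop elements whose leading term is divisible by another's, tail-reduce, and make monic.
Reduced Gröbner basis: {a - 4, b + 2}.

Elimination: the polynomial b + 2 lies in the elimination ideal for b, so b ∈ {-2}. For each such b, the remaining basis elements (now univariate) give the rest of the solution.
  b = -2: the earlier basis element becomes a - 4 = 0, giving a = 4 — point (4, -2).

{(4, -2)}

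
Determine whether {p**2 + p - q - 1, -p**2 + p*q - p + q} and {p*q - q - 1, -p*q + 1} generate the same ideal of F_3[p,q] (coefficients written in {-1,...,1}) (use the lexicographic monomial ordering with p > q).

No, the ideals differ.

For a fixed monomial order, each ideal has a unique reduced Gröbner basis; comparing bases decides equality.
Buchberger on the first generating set:
f_1 = p**2 + p - q - 1, LT = p**2.
f_2 = -p**2 + p*q - p + q, LT = p**2.

S(f_1,f_2): lcm = p**2. S = p*q - 1.
  leading term p*q: no divisor's leading term divides it; move p*q to the remainder.
  leading term 1: no divisor's leading term divides it; move -1 to the remainder.
  remainder p*q - 1 ≠ 0; add g_3 = p*q - 1 to the basis.

S(f_1,g_3): lcm = p**2*q. S = p*q + p - q**2 - q.
  leading term p*q: subtract (1)·g_3 from p*q + p - q**2 - q → p - q**2 - q + 1
  leading term p: no divisor's leading term divides it; move p to the remainder.
  leading term q**2: no divisor's leading term divides it; move -q**2 to the remainder.
  leading term q: no divisor's leading term divides it; move -q to the remainder.
  leading term 1: no divisor's leading term divides it; move 1 to the remainder.
  remainder p - q**2 - q + 1 ≠ 0; add g_4 = p - q**2 - q + 1 to the basis.

S(g_3,g_4): lcm = p*q. S = q**3 + q**2 - q - 1.
  leading term q**3: no divisor's leading term divides it; move q**3 to the remainder.
  leading term q**2: no divisor's leading term divides it; move q**2 to the remainder.
  leading term q: no divisor's leading term divides it; move -q to the remainder.
  leading term 1: no divisor's leading term divides it; move -1 to the remainder.
  remainder q**3 + q**2 - q - 1 ≠ 0; add g_5 = q**3 + q**2 - q - 1 to the basis.

The other S-polynomials (S(f_2,g_3), S(f_1,g_4), S(f_2,g_4), S(f_1,g_5), S(f_2,g_5), S(g_3,g_5), S(g_4,g_5)) all reduce to 0 modulo the current basis, so we have a Gröbner basis.
Inter-reduce: drop elements whose leading term is divisible by another's, tail-reduce, and make monic.
Reduced Gröbner basis: {p - q**2 - q + 1, q**3 + q**2 - q - 1}.

Buchberger on the second generating set:
h_1 = p*q - q - 1, LT = p*q.
h_2 = -p*q + 1, LT = p*q.

S(h_1,h_2): lcm = p*q. S = -q.
  leading term q: no divisor's leading term divides it; move -q to the remainder.
  remainder -q ≠ 0; add k_3 = -q to the basis.

S(h_1,k_3): lcm = p*q. S = -q - 1.
  leading term q: subtract (1)·k_3 from -q - 1 → -1
  leading term 1: no divisor's leading term divides it; move -1 to the remainder.
  remainder -1 ≠ 0; add k_4 = -1 to the basis.

The other S-polynomials (S(h_2,k_3), S(h_1,k_4), S(h_2,k_4), S(k_3,k_4)) all reduce to 0 modulo the current basis, so we have a Gröbner basis.
Inter-reduce: drop elements whose leading term is divisible by another's, tail-reduce, and make monic.
Reduced Gröbner basis: {1}.

Since the reduced bases disagree, the two ideals are not the same.
The choice of monomial ordering does not affect the verdict — as long as both bases are computed under the same ordering, their equality decides ideal equality.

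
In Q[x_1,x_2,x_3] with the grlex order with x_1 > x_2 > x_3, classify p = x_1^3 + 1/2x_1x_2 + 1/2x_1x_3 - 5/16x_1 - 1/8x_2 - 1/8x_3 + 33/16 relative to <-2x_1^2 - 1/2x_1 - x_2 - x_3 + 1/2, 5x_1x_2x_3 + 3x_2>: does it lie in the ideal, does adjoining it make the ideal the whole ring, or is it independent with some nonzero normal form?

First compute the reduced Gröbner basis of I by Buchberger's algorithm.
f_1 = -2x_1^2 - 1/2x_1 - x_2 - x_3 + 1/2, LT = x_1^2.
f_2 = 5x_1x_2x_3 + 3x_2, LT = x_1x_2x_3.

S(f_1,f_2): lcm = x_1^2x_2x_3. S = 1/4x_1x_2x_3 + 1/2x_2^2x_3 + 1/2x_2x_3^2 - 3/5x_1x_2 - 1/4x_2x_3.
  leading term x_1x_2x_3: subtract (1/20)·f_2 from 1/4x_1x_2x_3 + 1/2x_2^2x_3 + 1/2x_2x_3^2 - 3/5x_1x_2 - 1/4x_2x_3 → 1/2x_2^2x_3 + 1/2x_2x_3^2 - 3/5x_1x_2 - 1/4x_2x_3 - 3/20x_2
  leading term x_2^2x_3: no divisor's leading term divides it; move 1/2x_2^2x_3 to the remainder.
  leading term x_2x_3^2: no divisor's leading term divides it; move 1/2x_2x_3^2 to the remainder.
  leading term x_1x_2: no divisor's leading term divides it; move -3/5x_1x_2 to the remainder.
  leading term x_2x_3: no divisor's leading term divides it; move -1/4x_2x_3 to the remainder.
  leading term x_2: no divisor's leading term divides it; move -3/20x_2 to the remainder.
  remainder 1/2x_2^2x_3 + 1/2x_2x_3^2 - 3/5x_1x_2 - 1/4x_2x_3 - 3/20x_2 ≠ 0; add h_3 = 1/2x_2^2x_3 + 1/2x_2x_3^2 - 3/5x_1x_2 - 1/4x_2x_3 - 3/20x_2 to the basis.

The other S-polynomials (S(f_1,h_3), S(f_2,h_3)) all reduce to 0 modulo the current basis, so we have a Gröbner basis.
Inter-reduce: drop elements whose leading term is divisible by another's, tail-reduce, and make monic.
Reduced Gröbner basis: {x_1x_2x_3 + 3/5x_2, x_2^2x_3 + x_2x_3^2 - 6/5x_1x_2 - 1/2x_2x_3 - 3/10x_2, x_1^2 + 1/4x_1 + 1/2x_2 + 1/2x_3 - 1/4}.
Label its elements g_1 = x_1x_2x_3 + 3/5x_2, g_2 = x_2^2x_3 + x_2x_3^2 - 6/5x_1x_2 - 1/2x_2x_3 - 3/10x_2, g_3 = x_1^2 + 1/4x_1 + 1/2x_2 + 1/2x_3 - 1/4.

Reduce p = x_1^3 + 1/2x_1x_2 + 1/2x_1x_3 - 5/16x_1 - 1/8x_2 - 1/8x_3 + 33/16 modulo G:
  leading term x_1^3: subtract (x_1)·g_3 from x_1^3 + 1/2x_1x_2 + 1/2x_1x_3 - 5/16x_1 - 1/8x_2 - 1/8x_3 + 33/16 → -1/4x_1^2 - 1/16x_1 - 1/8x_2 - 1/8x_3 + 33/16
  leading term x_1^2: subtract (-1/4)·g_3 from -1/4x_1^2 - 1/16x_1 - 1/8x_2 - 1/8x_3 + 33/16 → 2
  leading term 1: no divisor's leading term divides it; move 2 to the remainder.
  normal form = 2.
The normal form is nonzero, so p ∉ I. Since p minus its normal form lies in I, I + (p) = I + (r) where r = 2; decide whether this ideal is the whole ring.
Here r = 2 is a nonzero constant, hence a unit: 1 ∈ I + (p), the Gröbner basis of I + (p) is {1}, and the enlarged system has no common solution — adjoining p is inconsistent.

The remainder on division by a Gröbner basis is unique — it is the normal form.

Adjoining x_1^3 + 1/2x_1x_2 + 1/2x_1x_3 - 5/16x_1 - 1/8x_2 - 1/8x_3 + 33/16 makes the ideal the whole ring: the system is inconsistent.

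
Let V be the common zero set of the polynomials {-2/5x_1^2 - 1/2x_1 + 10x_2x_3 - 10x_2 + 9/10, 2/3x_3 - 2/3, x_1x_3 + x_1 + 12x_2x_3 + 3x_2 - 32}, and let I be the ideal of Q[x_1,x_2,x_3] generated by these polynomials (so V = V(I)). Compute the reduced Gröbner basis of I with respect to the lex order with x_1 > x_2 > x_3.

f_1 = -2/5x_1^2 - 1/2x_1 + 10x_2x_3 - 10x_2 + 9/10, LT = x_1^2.
f_2 = 2/3x_3 - 2/3, LT = x_3.
f_3 = x_1x_3 + x_1 + 12x_2x_3 + 3x_2 - 32, LT = x_1x_3.

S(f_1,f_3): lcm = x_1^2x_3. S = -x_1^2 - 12x_1x_2x_3 - 3x_1x_2 + 5/4x_1x_3 + 32x_1 - 25x_2x_3^2 + 25x_2x_3 - 9/4x_3.
  reduce S modulo (f_1, f_2, f_3):
  remainder -15x_1x_2 + 69/2x_1 - 9/2 ≠ 0; add g_4 = -15x_1x_2 + 69/2x_1 - 9/2 to the basis.

S(f_2,f_3): lcm = x_1x_3. S = -2x_1 - 12x_2x_3 - 3x_2 + 32.
  reduce S modulo (f_1, f_2, f_3, g_4):
  remainder -2x_1 - 15x_2 + 32 ≠ 0; add g_5 = -2x_1 - 15x_2 + 32 to the basis.

S(f_3,g_4): lcm = x_1x_2x_3. S = x_1x_2 + 23/10x_1x_3 + 12x_2^2x_3 + 3x_2^2 - 32x_2 - 3/10x_3.
  reduce S modulo (f_1, f_2, f_3, g_4, g_5):
  remainder 15x_2^2 - 133/2x_2 + 73 ≠ 0; add g_6 = 15x_2^2 - 133/2x_2 + 73 to the basis.

The other S-polynomials (S(f_1,f_2), S(f_1,g_4), S(f_2,g_4), S(f_1,g_5), S(f_2,g_5), S(f_3,g_5), S(g_4,g_5), S(f_1,g_6), S(f_2,g_6), S(f_3,g_6), S(g_4,g_6), S(g_5,g_6)) all reduce to 0 modulo the current basis, so we have a Gröbner basis.
Inter-reduce: drop elements whose leading term is divisible by another's, tail-reduce, and make monic.

G = {x_1 + 15/2x_2 - 16, x_2^2 - 133/30x_2 + 73/15, x_3 - 1}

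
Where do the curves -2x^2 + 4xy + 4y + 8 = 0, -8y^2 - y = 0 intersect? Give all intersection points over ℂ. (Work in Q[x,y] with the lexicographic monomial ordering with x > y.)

{(-1/8 + sqrt(241)/8, -1/8), (-sqrt(241)/8 - 1/8, -1/8), (-2, 0), (2, 0)}

Compute a lex Gröbner basis by Buchberger's algorithm.
f_1 = -2x^2 + 4xy + 4y + 8, LT = x^2.
f_2 = -8y^2 - y, LT = y^2.

The S-polynomials (S(f_1,f_2)) all reduce to 0 modulo the current basis, so we have a Gröbner basis.
Inter-reduce: drop elements whose leading term is divisible by another's, tail-reduce, and make monic.
Reduced Gröbner basis: {x^2 - 2xy - 2y - 4, y^2 + 1/8y}.

The lex basis is triangular: the last element involves only y. Solving y^2 + 1/8y = 0 gives y ∈ {-1/8, 0}; substituting each value into the earlier elements determines the remaining variables.
  y = -1/8: the earlier basis element becomes x^2 + 1/4x - 15/4 = 0, giving x = -1/8 + sqrt(241)/8, -sqrt(241)/8 - 1/8 — points (-1/8 + sqrt(241)/8, -1/8), (-sqrt(241)/8 - 1/8, -1/8).
  y = 0: the earlier basis element becomes x^2 - 4 = 0, giving x = -2, 2 — points (-2, 0), (2, 0).
Each listed point satisfies every original equation (direct substitution).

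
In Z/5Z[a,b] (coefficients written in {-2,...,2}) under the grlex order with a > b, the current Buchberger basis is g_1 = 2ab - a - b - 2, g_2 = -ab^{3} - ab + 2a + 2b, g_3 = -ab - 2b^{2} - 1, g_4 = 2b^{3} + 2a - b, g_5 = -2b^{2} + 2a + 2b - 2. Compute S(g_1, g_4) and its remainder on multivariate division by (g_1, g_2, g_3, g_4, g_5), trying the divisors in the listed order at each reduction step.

lcm(LM(g_1), LM(g_4)) = ab^{3}.
S = (lcm/LT(g_1))·g_1 − (lcm/LT(g_4))·g_4 = 2ab^{2} + 2b^{3} - a^{2} - 2ab - b^{2}.
Reduce S modulo (g_1, g_2, g_3, g_4, g_5) in that order:
  leading term ab^{2}: subtract (b)·g_1 from 2ab^{2} + 2b^{3} - a^{2} - 2ab - b^{2} → 2b^{3} - a^{2} - ab + 2b
  leading term b^{3}: subtract (1)·g_4 from 2b^{3} - a^{2} - ab + 2b → -a^{2} - ab - 2a - 2b
  leading term a^{2}: no divisor's leading term divides it; move -a^{2} to the remainder.
  leading term ab: subtract (2)·g_1 from -ab - 2a - 2b → -1
  leading term 1: no divisor's leading term divides it; move -1 to the remainder.
The remainder -a^{2} - 1 is nonzero, so it would be added as the next basis element.
This is the inner loop of Buchberger's algorithm — each nonzero remainder becomes a new basis element.

S(g_1, g_4) = 2ab^{2} + 2b^{3} - a^{2} - 2ab - b^{2}; remainder on division = -a^{2} - 1.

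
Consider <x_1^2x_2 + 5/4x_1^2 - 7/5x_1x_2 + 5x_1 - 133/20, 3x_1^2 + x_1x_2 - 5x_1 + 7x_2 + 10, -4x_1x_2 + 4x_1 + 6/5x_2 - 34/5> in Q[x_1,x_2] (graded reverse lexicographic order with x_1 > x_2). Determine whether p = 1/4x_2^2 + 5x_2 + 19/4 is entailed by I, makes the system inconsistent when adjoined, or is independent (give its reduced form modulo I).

1/4x_2^2 + 5x_2 + 19/4 lies in I (it reduces to 0).

First compute the reduced Gröbner basis of I by Buchberger's algorithm.
f_1 = x_1^2x_2 + 5/4x_1^2 - 7/5x_1x_2 + 5x_1 - 133/20, LT = x_1^2x_2.
f_2 = 3x_1^2 + x_1x_2 - 5x_1 + 7x_2 + 10, LT = x_1^2.
f_3 = -4x_1x_2 + 4x_1 + 6/5x_2 - 34/5, LT = x_1x_2.

S(f_1,f_2): lcm = x_1^2x_2. S = -1/3x_1x_2^2 + 5/4x_1^2 + 4/15x_1x_2 - 7/3x_2^2 + 5x_1 - 10/3x_2 - 133/20.
  leading term x_1x_2^2: subtract (1/12x_2)·f_3 from -1/3x_1x_2^2 + 5/4x_1^2 + 4/15x_1x_2 - 7/3x_2^2 + 5x_1 - 10/3x_2 - 133/20 → 5/4x_1^2 - 1/15x_1x_2 - 73/30x_2^2 + 5x_1 - 83/30x_2 - 133/20
  leading term x_1^2: subtract (5/12)·f_2 from 5/4x_1^2 - 1/15x_1x_2 - 73/30x_2^2 + 5x_1 - 83/30x_2 - 133/20 → -29/60x_1x_2 - 73/30x_2^2 + 85/12x_1 - 341/60x_2 - 649/60
  leading term x_1x_2: subtract (29/240)·f_3 from -29/60x_1x_2 - 73/30x_2^2 + 85/12x_1 - 341/60x_2 - 649/60 → -73/30x_2^2 + 33/5x_1 - 3497/600x_2 - 1999/200
  leading term x_2^2: no divisor's leading term divides it; move -73/30x_2^2 to the remainder.
  leading term x_1: no divisor's leading term divides it; move 33/5x_1 to the remainder.
  leading term x_2: no divisor's leading term divides it; move -3497/600x_2 to the remainder.
  leading term 1: no divisor's leading term divides it; move -1999/200 to the remainder.
  remainder -73/30x_2^2 + 33/5x_1 - 3497/600x_2 - 1999/200 ≠ 0; add h_4 = -73/30x_2^2 + 33/5x_1 - 3497/600x_2 - 1999/200 to the basis.

S(f_1,f_3): lcm = x_1^2x_2. S = 9/4x_1^2 - 11/10x_1x_2 + 33/10x_1 - 133/20.
  leading term x_1^2: subtract (3/4)·f_2 from 9/4x_1^2 - 11/10x_1x_2 + 33/10x_1 - 133/20 → -37/20x_1x_2 + 141/20x_1 - 21/4x_2 - 283/20
  leading term x_1x_2: subtract (37/80)·f_3 from -37/20x_1x_2 + 141/20x_1 - 21/4x_2 - 283/20 → 26/5x_1 - 1161/200x_2 - 2201/200
  leading term x_1: no divisor's leading term divides it; move 26/5x_1 to the remainder.
  leading term x_2: no divisor's leading term divides it; move -1161/200x_2 to the remainder.
  leading term 1: no divisor's leading term divides it; move -2201/200 to the remainder.
  remainder 26/5x_1 - 1161/200x_2 - 2201/200 ≠ 0; add h_5 = 26/5x_1 - 1161/200x_2 - 2201/200 to the basis.

S(f_1,h_4): lcm = x_1^2x_2^2. S = 198/73x_1^3 - 418/365x_1^2x_2 - 7/5x_1x_2^2 - 5997/1460x_1^2 + 5x_1x_2 - 133/20x_2.
  leading term x_1^3: subtract (66/73x_1)·f_2 from 198/73x_1^3 - 418/365x_1^2x_2 - 7/5x_1x_2^2 - 5997/1460x_1^2 + 5x_1x_2 - 133/20x_2 → -748/365x_1^2x_2 - 7/5x_1x_2^2 + 603/1460x_1^2 - 97/73x_1x_2 - 660/73x_1 - 133/20x_2
  leading term x_1^2x_2: subtract (-748/365)·f_1 from -748/365x_1^2x_2 - 7/5x_1x_2^2 + 603/1460x_1^2 - 97/73x_1x_2 - 660/73x_1 - 133/20x_2 → -7/5x_1x_2^2 + 4343/1460x_1^2 - 7661/1825x_1x_2 + 88/73x_1 - 133/20x_2 - 24871/1825
  leading term x_1x_2^2: subtract (7/20x_2)·f_3 from -7/5x_1x_2^2 + 4343/1460x_1^2 - 7661/1825x_1x_2 + 88/73x_1 - 133/20x_2 - 24871/1825 → 4343/1460x_1^2 - 10216/1825x_1x_2 - 21/50x_2^2 + 88/73x_1 - 427/100x_2 - 24871/1825
  leading term x_1^2: subtract (4343/4380)·f_2 from 4343/1460x_1^2 - 10216/1825x_1x_2 - 21/50x_2^2 + 88/73x_1 - 427/100x_2 - 24871/1825 → -144307/21900x_1x_2 - 21/50x_2^2 + 5399/876x_1 - 122759/10950x_2 - 257801/10950
  leading term x_1x_2: subtract (144307/87600)·f_3 from -144307/21900x_1x_2 - 21/50x_2^2 + 5399/876x_1 - 122759/10950x_2 - 257801/10950 → -21/50x_2^2 - 2333/5475x_1 - 2888101/219000x_2 - 2702801/219000
  leading term x_2^2: subtract (63/365)·h_4 from -21/50x_2^2 - 2333/5475x_1 - 2888101/219000x_2 - 2702801/219000 → -1714/1095x_1 - 266779/21900x_2 - 232499/21900
  leading term x_1: subtract (-857/2847)·h_5 from -1714/1095x_1 - 266779/21900x_2 - 232499/21900 → -108647/7800x_2 - 108647/7800
  leading term x_2: no divisor's leading term divides it; move -108647/7800x_2 to the remainder.
  leading term 1: no divisor's leading term divides it; move -108647/7800 to the remainder.
  remainder -108647/7800x_2 - 108647/7800 ≠ 0; add h_6 = -108647/7800x_2 - 108647/7800 to the basis.

The other S-polynomials (S(f_2,f_3), S(f_2,h_4), S(f_3,h_4), S(f_1,h_5), S(f_2,h_5), S(f_3,h_5), S(h_4,h_5), S(f_1,h_6), S(f_2,h_6), S(f_3,h_6), S(h_4,h_6), S(h_5,h_6)) all reduce to 0 modulo the current basis, so we have a Gröbner basis.
Inter-reduce: drop elements whose leading term is divisible by another's, tail-reduce, and make monic.
Reduced Gröbner basis: {x_1 - 1, x_2 + 1}.
Label its elements g_1 = x_1 - 1, g_2 = x_2 + 1.

Reduce p = 1/4x_2^2 + 5x_2 + 19/4 modulo G:
  leading term x_2^2: subtract (1/4x_2)·g_2 from 1/4x_2^2 + 5x_2 + 19/4 → 19/4x_2 + 19/4
  leading term x_2: subtract (19/4)·g_2 from 19/4x_2 + 19/4 → 0
  normal form = 0.
Since the normal form is 0, p ∈ I.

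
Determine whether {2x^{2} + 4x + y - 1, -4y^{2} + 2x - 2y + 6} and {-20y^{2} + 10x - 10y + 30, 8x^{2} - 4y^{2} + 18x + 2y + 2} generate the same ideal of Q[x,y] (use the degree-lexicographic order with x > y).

For a fixed monomial order, each ideal has a unique reduced Gröbner basis; comparing bases decides equality.
Buchberger on the first generating set:
f_1 = 2x^{2} + 4x + y - 1, LT = x^{2}.
f_2 = -4y^{2} + 2x - 2y + 6, LT = y^{2}.

The S-polynomials (S(f_1,f_2)) all reduce to 0 modulo the current basis, so we have a Gröbner basis.
Inter-reduce: drop elements whose leading term is divisible by another's, tail-reduce, and make monic.
Reduced Gröbner basis: {x^{2} + 2x + \tfrac{1}{2}y - \tfrac{1}{2}, y^{2} - \tfrac{1}{2}x + \tfrac{1}{2}y - \tfrac{3}{2}}.

Buchberger on the second generating set:
h_1 = -20y^{2} + 10x - 10y + 30, LT = y^{2}.
h_2 = 8x^{2} - 4y^{2} + 18x + 2y + 2, LT = x^{2}.

The S-polynomials (S(h_1,h_2)) all reduce to 0 modulo the current basis, so we have a Gröbner basis.
Inter-reduce: drop elements whose leading term is divisible by another's, tail-reduce, and make monic.
Reduced Gröbner basis: {x^{2} + 2x + \tfrac{1}{2}y - \tfrac{1}{2}, y^{2} - \tfrac{1}{2}x + \tfrac{1}{2}y - \tfrac{3}{2}}.

Same reduced basis, so the two generating sets span the same ideal.
The same test decides containment: I ⊆ J iff every generator of I reduces to 0 modulo a Gröbner basis of J.

Yes, the ideals are equal.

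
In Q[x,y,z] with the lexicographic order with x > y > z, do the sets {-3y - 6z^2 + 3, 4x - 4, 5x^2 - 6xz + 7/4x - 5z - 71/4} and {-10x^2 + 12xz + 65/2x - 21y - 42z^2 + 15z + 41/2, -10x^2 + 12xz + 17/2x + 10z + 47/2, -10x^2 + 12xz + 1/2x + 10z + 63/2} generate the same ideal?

No, the ideals differ.

Two ideals are equal iff their reduced Gröbner bases coincide (the reduced basis is unique for a fixed ordering).
Buchberger on the first generating set:
f_1 = -3y - 6z^2 + 3, LT = y.
f_2 = 4x - 4, LT = x.
f_3 = 5x^2 - 6xz + 7/4x - 5z - 71/4, LT = x^2.

S(f_2,f_3): lcm = x^2. S = 6/5xz - 27/20x + z + 71/20.
  reduce S modulo (f_1, f_2, f_3):
  remainder 11/5z + 11/5 ≠ 0; add g_4 = 11/5z + 11/5 to the basis.

The other S-polynomials (S(f_1,f_2), S(f_1,f_3), S(f_1,g_4), S(f_2,g_4), S(f_3,g_4)) all reduce to 0 modulo the current basis, so we have a Gröbner basis.
Inter-reduce: drop elements whose leading term is divisible by another's, tail-reduce, and make monic.
Reduced Gröbner basis: {x - 1, y + 1, z + 1}.

Buchberger on the second generating set:
h_1 = -10x^2 + 12xz + 65/2x - 21y - 42z^2 + 15z + 41/2, LT = x^2.
h_2 = -10x^2 + 12xz + 17/2x + 10z + 47/2, LT = x^2.
h_3 = -10x^2 + 12xz + 1/2x + 10z + 63/2, LT = x^2.

S(h_1,h_2): lcm = x^2. S = -12/5x + 21/10y + 21/5z^2 - 1/2z + 3/10.
  reduce S modulo (h_1, h_2, h_3):
  remainder -12/5x + 21/10y + 21/5z^2 - 1/2z + 3/10 ≠ 0; add k_4 = -12/5x + 21/10y + 21/5z^2 - 1/2z + 3/10 to the basis.

S(h_1,h_3): lcm = x^2. S = -16/5x + 21/10y + 21/5z^2 - 1/2z + 11/10.
  reduce S modulo (h_1, h_2, h_3, k_4):
  remainder -7/10y - 7/5z^2 + 1/6z + 7/10 ≠ 0; add k_5 = -7/10y - 7/5z^2 + 1/6z + 7/10 to the basis.

S(h_1,k_4): lcm = x^2. S = 7/8xy + 7/4xz^2 - 169/120xz - 25/8x + 21/10y + 21/5z^2 - 3/2z - 41/20.
  reduce S modulo (h_1, h_2, h_3, k_4, k_5):
  remainder -11/5z - 11/5 ≠ 0; add k_6 = -11/5z - 11/5 to the basis.

The other S-polynomials (S(h_2,h_3), S(h_2,k_4), S(h_3,k_4), S(h_1,k_5), S(h_2,k_5), S(h_3,k_5), S(k_4,k_5), S(h_1,k_6), S(h_2,k_6), S(h_3,k_6), S(k_4,k_6), S(k_5,k_6)) all reduce to 0 modulo the current basis, so we have a Gröbner basis.
Inter-reduce: drop elements whose leading term is divisible by another's, tail-reduce, and make monic.
Reduced Gröbner basis: {x - 1, y + 26/21, z + 1}.

Since the reduced bases disagree, the two ideals are not the same.
The choice of monomial ordering does not affect the verdict — as long as both bases are computed under the same ordering, their equality decides ideal equality.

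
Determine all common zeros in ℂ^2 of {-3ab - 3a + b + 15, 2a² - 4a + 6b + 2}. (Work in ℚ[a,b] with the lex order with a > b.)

{(-2, -3), (13/6 + sqrt(95)*I/6, 23/54 - 7*sqrt(95)*I/54), (13/6 - sqrt(95)*I/6, 23/54 + 7*sqrt(95)*I/54)}

Compute a lex Gröbner basis by Buchberger's algorithm.
f_1 = -3ab - 3a + b + 15, LT = ab.
f_2 = 2a² - 4a + 6b + 2, LT = a².

S(f_1,f_2): lcm = a²b. S = a² + 5/3ab - 5a - 3b² - b.
  reduce S modulo (f_1, f_2):
  remainder -14/3a - 3b² - 31/9b + 22/3 ≠ 0; add h_3 = -14/3a - 3b² - 31/9b + 22/3 to the basis.

S(f_1,h_3): lcm = ab. S = a - 9/14b³ - 31/42b² + 26/21b - 5.
  reduce S modulo (f_1, f_2, h_3):
  remainder -9/14b³ - 29/21b² + ½b - 24/7 ≠ 0; add h_4 = -9/14b³ - 29/21b² + ½b - 24/7 to the basis.

The other S-polynomials (S(f_2,h_3), S(f_1,h_4), S(f_2,h_4), S(h_3,h_4)) all reduce to 0 modulo the current basis, so we have a Gröbner basis.
Inter-reduce: drop elements whose leading term is divisible by another's, tail-reduce, and make monic.
Reduced Gröbner basis: {a + 9/14b² + 31/42b - 11/7, b³ + 58/27b² - 7/9b + 16/3}.

A lex Gröbner basis eliminates variables successively. Here b³ + 58/27b² - 7/9b + 16/3 depends only on b, with roots {-3, 23/54 - 7*sqrt(95)*I/54, 23/54 + 7*sqrt(95)*I/54}; lifting each root through the earlier basis elements recovers the full solutions.
  b = -3: the earlier basis element becomes a + 2 = 0, giving a = -2 — point (-2, -3).
  b = 23/54 - 7*sqrt(95)*I/54: the earlier basis element becomes a - 13/6 - sqrt(95)*I/6 = 0, giving a = 13/6 + sqrt(95)*I/6 — point (13/6 + sqrt(95)*I/6, 23/54 - 7*sqrt(95)*I/54).
  b = 23/54 + 7*sqrt(95)*I/54: the earlier basis element becomes a - 13/6 + sqrt(95)*I/6 = 0, giving a = 13/6 - sqrt(95)*I/6 — point (13/6 - sqrt(95)*I/6, 23/54 + 7*sqrt(95)*I/54).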